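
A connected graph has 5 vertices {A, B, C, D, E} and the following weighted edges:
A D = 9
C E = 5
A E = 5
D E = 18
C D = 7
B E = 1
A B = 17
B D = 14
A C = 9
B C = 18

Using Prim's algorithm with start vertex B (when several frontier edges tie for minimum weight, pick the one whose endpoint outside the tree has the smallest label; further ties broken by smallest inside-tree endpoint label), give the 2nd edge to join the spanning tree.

A-E

Prim's algorithm from B:
Step 1: cheapest edge leaving the tree is B E (1); add E.
Step 2: cheapest edge leaving the tree is A E (5); add A.
Step 3: cheapest edge leaving the tree is C E (5); add C.
Step 4: cheapest edge leaving the tree is C D (7); add D.
The 2nd edge added is A E.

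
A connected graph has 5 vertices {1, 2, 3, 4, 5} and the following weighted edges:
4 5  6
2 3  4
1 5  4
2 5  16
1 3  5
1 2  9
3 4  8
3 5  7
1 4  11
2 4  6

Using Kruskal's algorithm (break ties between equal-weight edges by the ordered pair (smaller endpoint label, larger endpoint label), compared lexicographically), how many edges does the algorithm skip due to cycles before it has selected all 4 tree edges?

Kruskal: consider edges lightest-first.
1 5 (4): add — endpoints in different components.
2 3 (4): add — endpoints in different components.
1 3 (5): add — endpoints in different components.
2 4 (6): add — endpoints in different components.
Edges rejected before the tree was complete: 0.

0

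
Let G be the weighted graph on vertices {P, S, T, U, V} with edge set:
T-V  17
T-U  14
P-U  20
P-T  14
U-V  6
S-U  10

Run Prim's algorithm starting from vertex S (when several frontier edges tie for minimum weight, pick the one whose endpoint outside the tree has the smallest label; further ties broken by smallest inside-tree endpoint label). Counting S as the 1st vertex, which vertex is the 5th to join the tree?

Prim's algorithm from S:
Step 1: cheapest edge leaving the tree is S-U (10); add U.
Step 2: cheapest edge leaving the tree is U-V (6); add V.
Step 3: cheapest edge leaving the tree is T-U (14); add T.
Step 4: cheapest edge leaving the tree is P-T (14); add P.
Vertex order: S, U, V, T, P. The 5th vertex is P.

P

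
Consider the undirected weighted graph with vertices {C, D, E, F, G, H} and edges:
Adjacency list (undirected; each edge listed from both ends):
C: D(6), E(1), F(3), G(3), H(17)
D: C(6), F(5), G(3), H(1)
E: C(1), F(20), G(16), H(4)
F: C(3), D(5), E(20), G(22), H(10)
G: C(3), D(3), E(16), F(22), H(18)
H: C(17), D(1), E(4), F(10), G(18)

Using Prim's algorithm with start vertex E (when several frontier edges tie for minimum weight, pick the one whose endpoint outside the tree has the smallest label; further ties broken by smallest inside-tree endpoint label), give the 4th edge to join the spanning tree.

D-G

Prim, starting at E.
Step 1: frontier [C-E 1, E-H 4, E-G 16, E-F 20] → take C-E (1); add C.
Step 2: frontier [C-F 3, C-G 3, C-D 6, C-H 17, E-H 4, E-G 16, E-F 20] → take C-F (3); add F.
Step 3: frontier [C-G 3, C-D 6, C-H 17, E-H 4, E-G 16, D-F 5, F-H 10, F-G 22] → take C-G (3); add G.
Step 4: frontier [C-D 6, C-H 17, E-H 4, D-F 5, F-H 10, D-G 3, G-H 18] → take D-G (3); add D.
Step 5: frontier [C-H 17, D-H 1, E-H 4, F-H 10, G-H 18] → take D-H (1); add H.
The 4th edge added is D-G.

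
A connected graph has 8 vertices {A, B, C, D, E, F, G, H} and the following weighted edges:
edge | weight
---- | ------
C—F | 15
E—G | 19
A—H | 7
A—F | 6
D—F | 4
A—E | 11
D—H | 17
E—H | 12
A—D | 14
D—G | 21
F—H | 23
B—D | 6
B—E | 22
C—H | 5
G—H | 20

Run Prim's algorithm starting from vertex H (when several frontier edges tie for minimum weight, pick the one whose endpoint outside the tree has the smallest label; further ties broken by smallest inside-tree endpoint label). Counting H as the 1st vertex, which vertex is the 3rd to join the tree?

Prim, starting at H.
Step 1: cheapest edge leaving the tree is C—H (5); add C.
Step 2: cheapest edge leaving the tree is A—H (7); add A.
Step 3: cheapest edge leaving the tree is A—F (6); add F.
Step 4: cheapest edge leaving the tree is D—F (4); add D.
Step 5: cheapest edge leaving the tree is B—D (6); add B.
Step 6: cheapest edge leaving the tree is A—E (11); add E.
Step 7: cheapest edge leaving the tree is E—G (19); add G.
Vertex order: H, C, A, F, D, B, E, G. The 3rd vertex is A.

A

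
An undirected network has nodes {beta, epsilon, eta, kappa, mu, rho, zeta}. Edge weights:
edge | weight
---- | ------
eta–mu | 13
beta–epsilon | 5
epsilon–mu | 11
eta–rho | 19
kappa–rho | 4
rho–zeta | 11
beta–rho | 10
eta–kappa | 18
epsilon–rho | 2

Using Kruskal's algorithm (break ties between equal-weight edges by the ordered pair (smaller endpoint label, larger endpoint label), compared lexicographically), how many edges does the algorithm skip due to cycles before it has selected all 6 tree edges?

1

Kruskal's algorithm — process edges by increasing weight (ties by edge label):
epsilon–rho (2): add — endpoints in different components.
kappa–rho (4): add — endpoints in different components.
beta–epsilon (5): add — endpoints in different components.
beta–rho (10): skip — beta and rho already connected.
epsilon–mu (11): add — endpoints in different components.
rho–zeta (11): add — endpoints in different components.
eta–mu (13): add — endpoints in different components.
Edges rejected before the tree was complete: 1.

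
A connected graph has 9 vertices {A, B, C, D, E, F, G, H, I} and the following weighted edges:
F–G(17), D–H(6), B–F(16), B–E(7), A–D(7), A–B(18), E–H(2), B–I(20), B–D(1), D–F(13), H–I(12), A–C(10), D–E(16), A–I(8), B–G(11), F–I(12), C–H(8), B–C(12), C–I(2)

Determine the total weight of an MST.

Prim, starting at C.
Step 1: cheapest edge leaving the tree is C–I (2); add I.
Step 2: cheapest edge leaving the tree is A–I (8); add A.
Step 3: cheapest edge leaving the tree is A–D (7); add D.
Step 4: cheapest edge leaving the tree is B–D (1); add B.
Step 5: cheapest edge leaving the tree is D–H (6); add H.
Step 6: cheapest edge leaving the tree is E–H (2); add E.
Step 7: cheapest edge leaving the tree is B–G (11); add G.
Step 8: cheapest edge leaving the tree is F–I (12); add F.
MST edges: C–I, A–I, A–D, B–D, D–H, E–H, B–G, F–I; total weight 2+8+7+1+6+2+11+12 = 49.

49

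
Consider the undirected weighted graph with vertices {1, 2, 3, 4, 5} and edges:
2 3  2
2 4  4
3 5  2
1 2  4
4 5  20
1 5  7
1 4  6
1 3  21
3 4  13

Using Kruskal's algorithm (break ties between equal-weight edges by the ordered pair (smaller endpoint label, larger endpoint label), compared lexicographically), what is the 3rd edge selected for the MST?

Kruskal's algorithm — process edges by increasing weight (ties by edge label):
2 3 (2): add — endpoints in different components.
3 5 (2): add — endpoints in different components.
1 2 (4): add — endpoints in different components.
2 4 (4): add — endpoints in different components.
The 3rd edge added is 1 2.

1-2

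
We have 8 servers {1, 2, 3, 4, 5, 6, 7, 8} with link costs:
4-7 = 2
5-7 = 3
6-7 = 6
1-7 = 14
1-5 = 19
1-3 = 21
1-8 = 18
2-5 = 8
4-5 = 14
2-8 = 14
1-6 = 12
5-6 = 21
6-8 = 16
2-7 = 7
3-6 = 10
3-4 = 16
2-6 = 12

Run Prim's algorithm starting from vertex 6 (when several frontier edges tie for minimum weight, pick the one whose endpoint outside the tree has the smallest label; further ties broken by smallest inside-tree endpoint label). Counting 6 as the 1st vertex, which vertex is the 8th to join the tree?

Prim's algorithm from 6:
Step 1: cheapest edge leaving the tree is 6-7 (6); add 7.
Step 2: cheapest edge leaving the tree is 4-7 (2); add 4.
Step 3: cheapest edge leaving the tree is 5-7 (3); add 5.
Step 4: cheapest edge leaving the tree is 2-7 (7); add 2.
Step 5: cheapest edge leaving the tree is 3-6 (10); add 3.
Step 6: cheapest edge leaving the tree is 1-6 (12); add 1.
Step 7: cheapest edge leaving the tree is 2-8 (14); add 8.
Vertex order: 6, 7, 4, 5, 2, 3, 1, 8. The 8th vertex is 8.

8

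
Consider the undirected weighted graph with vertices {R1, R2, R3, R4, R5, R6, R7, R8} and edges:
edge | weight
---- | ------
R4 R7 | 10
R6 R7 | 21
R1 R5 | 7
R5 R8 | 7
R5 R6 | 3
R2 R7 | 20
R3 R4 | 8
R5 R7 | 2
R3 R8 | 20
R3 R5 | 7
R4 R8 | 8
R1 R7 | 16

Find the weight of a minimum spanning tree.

Sort edges by weight, then run Kruskal:
R5 R7 (2): add — endpoints in different components.
R5 R6 (3): add — endpoints in different components.
R1 R5 (7): add — endpoints in different components.
R3 R5 (7): add — endpoints in different components.
R5 R8 (7): add — endpoints in different components.
R3 R4 (8): add — endpoints in different components.
R4 R8 (8): skip — R8 and R4 already connected.
R4 R7 (10): skip — R7 and R4 already connected.
R1 R7 (16): skip — R1 and R7 already connected.
R2 R7 (20): add — endpoints in different components.
MST edges: R5 R7, R5 R6, R1 R5, R3 R5, R5 R8, R3 R4, R2 R7; total weight 2+3+7+7+7+8+20 = 54.

54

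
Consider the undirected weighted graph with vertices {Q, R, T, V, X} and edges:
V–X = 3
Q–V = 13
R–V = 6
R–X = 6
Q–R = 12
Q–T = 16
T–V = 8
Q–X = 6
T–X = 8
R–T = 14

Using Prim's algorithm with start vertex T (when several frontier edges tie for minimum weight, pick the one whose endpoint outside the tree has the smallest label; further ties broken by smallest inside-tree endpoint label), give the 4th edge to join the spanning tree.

Prim, starting at T.
Step 1: frontier [T–V 8, T–X 8, R–T 14, Q–T 16] → take T–V (8); add V.
Step 2: frontier [T–X 8, R–T 14, Q–T 16, V–X 3, R–V 6, Q–V 13] → take V–X (3); add X.
Step 3: frontier [R–T 14, Q–T 16, R–V 6, Q–V 13, Q–X 6, R–X 6] → take Q–X (6); add Q.
Step 4: frontier [Q–R 12, R–T 14, R–V 6, R–X 6] → take R–V (6); add R.
The 4th edge added is R–V.

R-V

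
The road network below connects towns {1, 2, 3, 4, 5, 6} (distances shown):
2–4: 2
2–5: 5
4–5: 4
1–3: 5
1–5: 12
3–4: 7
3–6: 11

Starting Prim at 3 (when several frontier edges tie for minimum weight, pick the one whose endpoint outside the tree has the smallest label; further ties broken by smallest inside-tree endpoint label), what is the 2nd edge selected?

3-4

Prim, starting at 3.
Step 1: frontier [1–3 5, 3–4 7, 3–6 11] → take 1–3 (5); add 1.
Step 2: frontier [1–5 12, 3–4 7, 3–6 11] → take 3–4 (7); add 4.
Step 3: frontier [1–5 12, 3–6 11, 2–4 2, 4–5 4] → take 2–4 (2); add 2.
Step 4: frontier [1–5 12, 2–5 5, 3–6 11, 4–5 4] → take 4–5 (4); add 5.
Step 5: frontier [3–6 11] → take 3–6 (11); add 6.
The 2nd edge added is 3–4.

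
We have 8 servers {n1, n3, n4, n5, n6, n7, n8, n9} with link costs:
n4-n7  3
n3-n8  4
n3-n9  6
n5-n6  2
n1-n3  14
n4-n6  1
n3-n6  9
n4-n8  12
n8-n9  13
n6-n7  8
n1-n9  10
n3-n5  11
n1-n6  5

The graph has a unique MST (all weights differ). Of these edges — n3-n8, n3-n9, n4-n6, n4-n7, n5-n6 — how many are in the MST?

5

Kruskal's algorithm — process edges by increasing weight (ties by edge label):
n4-n6 (1): add — endpoints in different components.
n5-n6 (2): add — endpoints in different components.
n4-n7 (3): add — endpoints in different components.
n3-n8 (4): add — endpoints in different components.
n1-n6 (5): add — endpoints in different components.
n3-n9 (6): add — endpoints in different components.
n6-n7 (8): skip — n7 and n6 already connected.
n3-n6 (9): add — endpoints in different components.
MST edge set: {n4-n6, n5-n6, n4-n7, n3-n8, n1-n6, n3-n9, n3-n6}.
Of the listed edges, {n3-n8, n3-n9, n4-n6, n4-n7, n5-n6} are in the MST → 5.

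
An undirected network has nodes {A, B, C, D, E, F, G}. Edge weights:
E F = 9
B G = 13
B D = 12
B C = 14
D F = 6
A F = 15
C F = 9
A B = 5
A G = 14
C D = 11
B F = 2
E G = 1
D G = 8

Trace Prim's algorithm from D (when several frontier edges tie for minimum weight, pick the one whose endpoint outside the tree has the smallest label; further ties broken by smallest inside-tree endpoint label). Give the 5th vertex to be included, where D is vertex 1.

G

Prim, starting at D.
Step 1: cheapest edge leaving the tree is D F (6); add F.
Step 2: cheapest edge leaving the tree is B F (2); add B.
Step 3: cheapest edge leaving the tree is A B (5); add A.
Step 4: cheapest edge leaving the tree is D G (8); add G.
Step 5: cheapest edge leaving the tree is E G (1); add E.
Step 6: cheapest edge leaving the tree is C F (9); add C.
Vertex order: D, F, B, A, G, E, C. The 5th vertex is G.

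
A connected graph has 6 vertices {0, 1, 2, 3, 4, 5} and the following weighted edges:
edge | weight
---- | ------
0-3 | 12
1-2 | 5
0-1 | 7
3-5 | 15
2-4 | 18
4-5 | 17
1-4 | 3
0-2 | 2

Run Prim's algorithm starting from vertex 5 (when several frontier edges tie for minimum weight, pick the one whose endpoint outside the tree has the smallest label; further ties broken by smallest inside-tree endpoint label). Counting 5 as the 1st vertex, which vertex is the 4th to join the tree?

2

Prim, starting at 5.
Step 1: cheapest edge leaving the tree is 3-5 (15); add 3.
Step 2: cheapest edge leaving the tree is 0-3 (12); add 0.
Step 3: cheapest edge leaving the tree is 0-2 (2); add 2.
Step 4: cheapest edge leaving the tree is 1-2 (5); add 1.
Step 5: cheapest edge leaving the tree is 1-4 (3); add 4.
Vertex order: 5, 3, 0, 2, 1, 4. The 4th vertex is 2.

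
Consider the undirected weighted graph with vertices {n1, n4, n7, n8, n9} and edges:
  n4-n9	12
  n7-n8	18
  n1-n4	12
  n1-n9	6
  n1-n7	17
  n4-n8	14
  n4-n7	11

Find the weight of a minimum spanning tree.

43

Kruskal's algorithm — process edges by increasing weight (ties by edge label):
n1-n9 (6): add — endpoints in different components.
n4-n7 (11): add — endpoints in different components.
n1-n4 (12): add — endpoints in different components.
n4-n9 (12): skip — n9 and n4 already connected.
n4-n8 (14): add — endpoints in different components.
MST edges: n1-n9, n4-n7, n1-n4, n4-n8; total weight 6+11+12+14 = 43.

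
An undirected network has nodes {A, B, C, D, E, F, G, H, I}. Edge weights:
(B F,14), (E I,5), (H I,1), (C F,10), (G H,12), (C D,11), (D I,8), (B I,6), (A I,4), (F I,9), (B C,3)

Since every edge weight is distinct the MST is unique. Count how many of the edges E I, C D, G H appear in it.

Kruskal: consider edges lightest-first.
H I (1): add — endpoints in different components.
B C (3): add — endpoints in different components.
A I (4): add — endpoints in different components.
E I (5): add — endpoints in different components.
B I (6): add — endpoints in different components.
D I (8): add — endpoints in different components.
F I (9): add — endpoints in different components.
C F (10): skip — C and F already connected.
C D (11): skip — C and D already connected.
G H (12): add — endpoints in different components.
MST edge set: {H I, B C, A I, E I, B I, D I, F I, G H}.
Of the listed edges, {E I, G H} are in the MST → 2.

2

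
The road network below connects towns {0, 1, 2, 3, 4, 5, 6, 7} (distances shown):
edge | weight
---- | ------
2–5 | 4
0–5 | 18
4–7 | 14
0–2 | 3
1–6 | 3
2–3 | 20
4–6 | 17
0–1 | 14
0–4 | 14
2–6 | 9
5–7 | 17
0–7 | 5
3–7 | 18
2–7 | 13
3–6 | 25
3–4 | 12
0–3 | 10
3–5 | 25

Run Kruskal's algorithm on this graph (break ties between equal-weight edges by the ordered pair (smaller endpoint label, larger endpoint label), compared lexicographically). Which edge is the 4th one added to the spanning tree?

0-7

Sort edges by weight, then run Kruskal:
0–2 (3): add — endpoints in different components.
1–6 (3): add — endpoints in different components.
2–5 (4): add — endpoints in different components.
0–7 (5): add — endpoints in different components.
2–6 (9): add — endpoints in different components.
0–3 (10): add — endpoints in different components.
3–4 (12): add — endpoints in different components.
The 4th edge added is 0–7.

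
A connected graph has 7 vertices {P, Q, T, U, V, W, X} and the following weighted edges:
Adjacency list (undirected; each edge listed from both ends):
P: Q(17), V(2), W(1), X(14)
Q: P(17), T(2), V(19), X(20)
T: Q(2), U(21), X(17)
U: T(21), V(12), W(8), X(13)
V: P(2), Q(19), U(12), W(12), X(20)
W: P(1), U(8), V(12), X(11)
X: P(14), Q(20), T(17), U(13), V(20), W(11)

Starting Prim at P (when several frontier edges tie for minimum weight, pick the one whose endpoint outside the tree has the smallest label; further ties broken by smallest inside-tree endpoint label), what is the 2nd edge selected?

P-V

Prim's algorithm from P:
Step 1: cheapest edge leaving the tree is P—W (1); add W.
Step 2: cheapest edge leaving the tree is P—V (2); add V.
Step 3: cheapest edge leaving the tree is U—W (8); add U.
Step 4: cheapest edge leaving the tree is W—X (11); add X.
Step 5: cheapest edge leaving the tree is P—Q (17); add Q.
Step 6: cheapest edge leaving the tree is Q—T (2); add T.
The 2nd edge added is P—V.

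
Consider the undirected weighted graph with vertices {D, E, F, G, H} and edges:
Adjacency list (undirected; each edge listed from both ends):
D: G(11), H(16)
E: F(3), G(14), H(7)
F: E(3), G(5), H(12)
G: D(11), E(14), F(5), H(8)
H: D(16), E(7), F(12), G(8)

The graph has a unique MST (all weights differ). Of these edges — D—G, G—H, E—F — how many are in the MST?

Kruskal's algorithm — process edges by increasing weight (ties by edge label):
E—F (3): add. Components now {D} {E,F} {G} {H}
F—G (5): add. Components now {D} {E,F,G} {H}
E—H (7): add. Components now {D} {E,F,G,H}
G—H (8): skip — G and H already connected.
D—G (11): add. Components now {D,E,F,G,H}
MST edge set: {E—F, F—G, E—H, D—G}.
Of the listed edges, {D—G, E—F} are in the MST → 2.

2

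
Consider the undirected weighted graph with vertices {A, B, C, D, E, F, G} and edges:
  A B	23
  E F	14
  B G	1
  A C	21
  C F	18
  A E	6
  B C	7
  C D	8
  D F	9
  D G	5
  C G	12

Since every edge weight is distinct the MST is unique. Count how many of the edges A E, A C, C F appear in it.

Kruskal's algorithm — process edges by increasing weight (ties by edge label):
B G (1): add — endpoints in different components.
D G (5): add — endpoints in different components.
A E (6): add — endpoints in different components.
B C (7): add — endpoints in different components.
C D (8): skip — C and D already connected.
D F (9): add — endpoints in different components.
C G (12): skip — C and G already connected.
E F (14): add — endpoints in different components.
MST edge set: {B G, D G, A E, B C, D F, E F}.
Of the listed edges, {A E} are in the MST → 1.

1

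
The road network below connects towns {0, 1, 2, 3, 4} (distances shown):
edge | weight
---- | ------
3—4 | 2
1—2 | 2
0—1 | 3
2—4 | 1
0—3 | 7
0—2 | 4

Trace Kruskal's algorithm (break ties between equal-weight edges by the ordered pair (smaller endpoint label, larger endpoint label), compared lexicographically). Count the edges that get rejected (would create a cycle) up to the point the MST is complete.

Kruskal: consider edges lightest-first.
2—4 (1): add — endpoints in different components.
1—2 (2): add — endpoints in different components.
3—4 (2): add — endpoints in different components.
0—1 (3): add — endpoints in different components.
Edges rejected before the tree was complete: 0.

0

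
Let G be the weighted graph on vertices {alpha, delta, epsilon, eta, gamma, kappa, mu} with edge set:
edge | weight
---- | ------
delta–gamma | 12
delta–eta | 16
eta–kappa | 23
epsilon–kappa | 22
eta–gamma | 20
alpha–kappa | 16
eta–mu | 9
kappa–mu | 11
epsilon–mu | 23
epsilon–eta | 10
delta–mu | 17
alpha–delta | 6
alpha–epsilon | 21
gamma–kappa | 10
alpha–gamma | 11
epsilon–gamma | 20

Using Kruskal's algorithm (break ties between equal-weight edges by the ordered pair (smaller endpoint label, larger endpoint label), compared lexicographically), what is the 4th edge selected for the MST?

Kruskal's algorithm — process edges by increasing weight (ties by edge label):
alpha–delta (6): add — endpoints in different components.
eta–mu (9): add — endpoints in different components.
epsilon–eta (10): add — endpoints in different components.
gamma–kappa (10): add — endpoints in different components.
alpha–gamma (11): add — endpoints in different components.
kappa–mu (11): add — endpoints in different components.
The 4th edge added is gamma–kappa.

gamma-kappa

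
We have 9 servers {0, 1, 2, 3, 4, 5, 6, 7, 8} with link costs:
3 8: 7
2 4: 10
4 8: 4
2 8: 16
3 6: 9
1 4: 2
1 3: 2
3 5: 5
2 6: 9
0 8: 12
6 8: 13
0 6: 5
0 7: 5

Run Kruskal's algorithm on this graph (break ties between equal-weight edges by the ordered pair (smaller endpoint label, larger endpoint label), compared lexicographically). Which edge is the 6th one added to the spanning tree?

Sort edges by weight, then run Kruskal:
1 3 (2): add — endpoints in different components.
1 4 (2): add — endpoints in different components.
4 8 (4): add — endpoints in different components.
0 6 (5): add — endpoints in different components.
0 7 (5): add — endpoints in different components.
3 5 (5): add — endpoints in different components.
3 8 (7): skip — 3 and 8 already connected.
2 6 (9): add — endpoints in different components.
3 6 (9): add — endpoints in different components.
The 6th edge added is 3 5.

3-5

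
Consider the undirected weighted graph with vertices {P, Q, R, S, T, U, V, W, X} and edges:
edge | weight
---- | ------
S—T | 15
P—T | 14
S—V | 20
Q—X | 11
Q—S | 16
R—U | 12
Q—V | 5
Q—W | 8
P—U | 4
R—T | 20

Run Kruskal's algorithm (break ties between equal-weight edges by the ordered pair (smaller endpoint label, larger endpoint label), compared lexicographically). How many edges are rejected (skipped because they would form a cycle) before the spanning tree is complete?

Kruskal's algorithm — process edges by increasing weight (ties by edge label):
P—U (4): add — endpoints in different components.
Q—V (5): add — endpoints in different components.
Q—W (8): add — endpoints in different components.
Q—X (11): add — endpoints in different components.
R—U (12): add — endpoints in different components.
P—T (14): add — endpoints in different components.
S—T (15): add — endpoints in different components.
Q—S (16): add — endpoints in different components.
Edges rejected before the tree was complete: 0.

0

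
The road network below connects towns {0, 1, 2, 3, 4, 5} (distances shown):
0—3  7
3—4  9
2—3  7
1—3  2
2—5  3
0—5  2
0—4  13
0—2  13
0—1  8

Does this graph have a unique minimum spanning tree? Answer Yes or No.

No

Sort edges by weight, then run Kruskal:
0—5 (2): add — endpoints in different components.
1—3 (2): add — endpoints in different components.
2—5 (3): add — endpoints in different components.
0—3 (7): add — endpoints in different components.
2—3 (7): skip — 2 and 3 already connected.
0—1 (8): skip — 0 and 1 already connected.
3—4 (9): add — endpoints in different components.
Non-tree edge 2—3 has weight 7, equal to the heaviest edge on its tree cycle — swapping gives another MST of the same weight. Not unique.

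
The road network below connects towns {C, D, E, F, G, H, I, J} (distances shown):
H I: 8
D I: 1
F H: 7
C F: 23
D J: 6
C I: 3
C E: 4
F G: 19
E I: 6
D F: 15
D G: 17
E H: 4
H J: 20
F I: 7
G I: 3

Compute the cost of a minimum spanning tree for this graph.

28

Prim's algorithm from I:
Step 1: cheapest edge leaving the tree is D I (1); add D.
Step 2: cheapest edge leaving the tree is C I (3); add C.
Step 3: cheapest edge leaving the tree is G I (3); add G.
Step 4: cheapest edge leaving the tree is C E (4); add E.
Step 5: cheapest edge leaving the tree is E H (4); add H.
Step 6: cheapest edge leaving the tree is D J (6); add J.
Step 7: cheapest edge leaving the tree is F H (7); add F.
MST edges: D I, C I, G I, C E, E H, D J, F H; total weight 1+3+3+4+4+6+7 = 28.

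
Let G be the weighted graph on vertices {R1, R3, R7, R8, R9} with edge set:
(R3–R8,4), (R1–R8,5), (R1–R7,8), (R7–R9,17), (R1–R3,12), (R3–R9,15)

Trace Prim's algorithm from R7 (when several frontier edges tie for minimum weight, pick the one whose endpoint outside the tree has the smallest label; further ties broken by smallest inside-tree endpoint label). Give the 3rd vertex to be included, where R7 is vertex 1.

R8

Prim's algorithm from R7:
Step 1: cheapest edge leaving the tree is R1–R7 (8); add R1.
Step 2: cheapest edge leaving the tree is R1–R8 (5); add R8.
Step 3: cheapest edge leaving the tree is R3–R8 (4); add R3.
Step 4: cheapest edge leaving the tree is R3–R9 (15); add R9.
Vertex order: R7, R1, R8, R3, R9. The 3rd vertex is R8.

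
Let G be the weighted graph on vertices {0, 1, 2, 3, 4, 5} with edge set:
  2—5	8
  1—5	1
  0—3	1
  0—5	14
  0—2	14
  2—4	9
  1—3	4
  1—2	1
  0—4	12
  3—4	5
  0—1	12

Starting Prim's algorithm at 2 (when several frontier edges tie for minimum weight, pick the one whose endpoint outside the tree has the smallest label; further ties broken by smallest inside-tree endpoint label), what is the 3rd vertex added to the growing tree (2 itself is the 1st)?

5

Prim's algorithm from 2:
Step 1: cheapest edge leaving the tree is 1—2 (1); add 1.
Step 2: cheapest edge leaving the tree is 1—5 (1); add 5.
Step 3: cheapest edge leaving the tree is 1—3 (4); add 3.
Step 4: cheapest edge leaving the tree is 0—3 (1); add 0.
Step 5: cheapest edge leaving the tree is 3—4 (5); add 4.
Vertex order: 2, 1, 5, 3, 0, 4. The 3rd vertex is 5.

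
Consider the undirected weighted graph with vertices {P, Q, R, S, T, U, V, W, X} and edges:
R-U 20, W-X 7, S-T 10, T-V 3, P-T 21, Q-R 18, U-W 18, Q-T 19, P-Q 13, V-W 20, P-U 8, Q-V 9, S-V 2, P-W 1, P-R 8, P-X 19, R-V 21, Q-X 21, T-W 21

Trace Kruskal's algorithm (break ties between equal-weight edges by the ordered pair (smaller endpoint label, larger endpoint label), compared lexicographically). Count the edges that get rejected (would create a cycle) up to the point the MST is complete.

Kruskal's algorithm — process edges by increasing weight (ties by edge label):
P-W (1): add — endpoints in different components.
S-V (2): add — endpoints in different components.
T-V (3): add — endpoints in different components.
W-X (7): add — endpoints in different components.
P-R (8): add — endpoints in different components.
P-U (8): add — endpoints in different components.
Q-V (9): add — endpoints in different components.
S-T (10): skip — S and T already connected.
P-Q (13): add — endpoints in different components.
Edges rejected before the tree was complete: 1.

1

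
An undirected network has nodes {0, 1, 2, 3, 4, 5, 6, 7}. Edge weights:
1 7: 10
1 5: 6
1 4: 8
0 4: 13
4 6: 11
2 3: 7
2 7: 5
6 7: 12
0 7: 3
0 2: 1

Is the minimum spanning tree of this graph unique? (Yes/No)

Sort edges by weight, then run Kruskal:
0 2 (1): add — endpoints in different components.
0 7 (3): add — endpoints in different components.
2 7 (5): skip — 2 and 7 already connected.
1 5 (6): add — endpoints in different components.
2 3 (7): add — endpoints in different components.
1 4 (8): add — endpoints in different components.
1 7 (10): add — endpoints in different components.
4 6 (11): add — endpoints in different components.
Every non-tree edge has weight strictly greater than the heaviest edge on the tree path between its endpoints, so the MST is unique.

Yes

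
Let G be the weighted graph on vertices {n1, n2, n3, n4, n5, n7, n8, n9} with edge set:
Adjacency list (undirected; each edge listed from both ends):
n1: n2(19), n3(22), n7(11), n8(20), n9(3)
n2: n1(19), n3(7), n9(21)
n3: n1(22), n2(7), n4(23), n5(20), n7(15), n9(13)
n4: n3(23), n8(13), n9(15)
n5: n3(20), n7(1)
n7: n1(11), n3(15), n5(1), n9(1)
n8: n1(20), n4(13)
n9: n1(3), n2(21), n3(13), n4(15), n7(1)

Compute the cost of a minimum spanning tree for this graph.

Kruskal's algorithm — process edges by increasing weight (ties by edge label):
n5 n7 (1): add — endpoints in different components.
n7 n9 (1): add — endpoints in different components.
n1 n9 (3): add — endpoints in different components.
n2 n3 (7): add — endpoints in different components.
n1 n7 (11): skip — n7 and n1 already connected.
n3 n9 (13): add — endpoints in different components.
n4 n8 (13): add — endpoints in different components.
n3 n7 (15): skip — n7 and n3 already connected.
n4 n9 (15): add — endpoints in different components.
MST edges: n5 n7, n7 n9, n1 n9, n2 n3, n3 n9, n4 n8, n4 n9; total weight 1+1+3+7+13+13+15 = 53.

53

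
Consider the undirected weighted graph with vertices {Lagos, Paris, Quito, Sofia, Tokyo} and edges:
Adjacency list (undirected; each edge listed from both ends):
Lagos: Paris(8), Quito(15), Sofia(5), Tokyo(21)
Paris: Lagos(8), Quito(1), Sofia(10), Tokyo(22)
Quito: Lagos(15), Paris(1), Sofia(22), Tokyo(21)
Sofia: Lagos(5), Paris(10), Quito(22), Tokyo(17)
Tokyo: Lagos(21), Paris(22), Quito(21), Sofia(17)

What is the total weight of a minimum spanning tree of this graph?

Grow the tree from Paris using Prim:
Step 1: cheapest edge leaving the tree is Paris-Quito (1); add Quito.
Step 2: cheapest edge leaving the tree is Lagos-Paris (8); add Lagos.
Step 3: cheapest edge leaving the tree is Lagos-Sofia (5); add Sofia.
Step 4: cheapest edge leaving the tree is Sofia-Tokyo (17); add Tokyo.
MST edges: Paris-Quito, Lagos-Paris, Lagos-Sofia, Sofia-Tokyo; total weight 1+8+5+17 = 31.

31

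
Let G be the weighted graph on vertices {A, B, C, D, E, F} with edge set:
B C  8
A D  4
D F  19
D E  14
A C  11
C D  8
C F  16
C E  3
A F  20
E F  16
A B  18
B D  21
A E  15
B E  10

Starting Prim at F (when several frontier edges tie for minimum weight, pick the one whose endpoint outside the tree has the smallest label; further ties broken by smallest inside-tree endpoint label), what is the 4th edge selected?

Grow the tree from F using Prim:
Step 1: frontier [C F 16, E F 16, D F 19, A F 20] → take C F (16); add C.
Step 2: frontier [C E 3, B C 8, C D 8, A C 11, E F 16, D F 19, A F 20] → take C E (3); add E.
Step 3: frontier [B C 8, C D 8, A C 11, B E 10, D E 14, A E 15, D F 19, A F 20] → take B C (8); add B.
Step 4: frontier [A B 18, B D 21, C D 8, A C 11, D E 14, A E 15, D F 19, A F 20] → take C D (8); add D.
Step 5: frontier [A B 18, A C 11, A D 4, A E 15, A F 20] → take A D (4); add A.
The 4th edge added is C D.

C-D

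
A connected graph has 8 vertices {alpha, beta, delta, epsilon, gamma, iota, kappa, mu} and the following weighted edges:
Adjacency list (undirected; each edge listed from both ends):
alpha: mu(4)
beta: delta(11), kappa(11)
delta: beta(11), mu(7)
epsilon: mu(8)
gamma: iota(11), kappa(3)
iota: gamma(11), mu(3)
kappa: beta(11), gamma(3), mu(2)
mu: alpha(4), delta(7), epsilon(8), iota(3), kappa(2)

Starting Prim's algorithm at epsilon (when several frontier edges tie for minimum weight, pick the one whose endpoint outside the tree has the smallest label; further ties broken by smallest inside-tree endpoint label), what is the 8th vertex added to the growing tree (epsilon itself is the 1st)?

beta

Grow the tree from epsilon using Prim:
Step 1: frontier [epsilon-mu 8] → take epsilon-mu (8); add mu.
Step 2: frontier [kappa-mu 2, iota-mu 3, alpha-mu 4, delta-mu 7] → take kappa-mu (2); add kappa.
Step 3: frontier [gamma-kappa 3, beta-kappa 11, iota-mu 3, alpha-mu 4, delta-mu 7] → take gamma-kappa (3); add gamma.
Step 4: frontier [gamma-iota 11, beta-kappa 11, iota-mu 3, alpha-mu 4, delta-mu 7] → take iota-mu (3); add iota.
Step 5: frontier [beta-kappa 11, alpha-mu 4, delta-mu 7] → take alpha-mu (4); add alpha.
Step 6: frontier [beta-kappa 11, delta-mu 7] → take delta-mu (7); add delta.
Step 7: frontier [beta-delta 11, beta-kappa 11] → take beta-delta (11); add beta.
Vertex order: epsilon, mu, kappa, gamma, iota, alpha, delta, beta. The 8th vertex is beta.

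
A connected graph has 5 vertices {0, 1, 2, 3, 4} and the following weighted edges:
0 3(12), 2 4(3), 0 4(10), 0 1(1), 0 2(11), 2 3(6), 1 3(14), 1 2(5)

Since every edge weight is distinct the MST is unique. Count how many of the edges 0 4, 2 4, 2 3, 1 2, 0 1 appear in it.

Kruskal: consider edges lightest-first.
0 1 (1): add — endpoints in different components.
2 4 (3): add — endpoints in different components.
1 2 (5): add — endpoints in different components.
2 3 (6): add — endpoints in different components.
MST edge set: {0 1, 2 4, 1 2, 2 3}.
Of the listed edges, {2 4, 2 3, 1 2, 0 1} are in the MST → 4.

4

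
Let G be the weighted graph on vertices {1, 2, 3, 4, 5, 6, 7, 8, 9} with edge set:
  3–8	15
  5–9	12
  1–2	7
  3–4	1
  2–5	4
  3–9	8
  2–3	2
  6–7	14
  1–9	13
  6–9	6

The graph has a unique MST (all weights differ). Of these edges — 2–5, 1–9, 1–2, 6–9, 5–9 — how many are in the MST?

Kruskal's algorithm — process edges by increasing weight (ties by edge label):
3–4 (1): add — endpoints in different components.
2–3 (2): add — endpoints in different components.
2–5 (4): add — endpoints in different components.
6–9 (6): add — endpoints in different components.
1–2 (7): add — endpoints in different components.
3–9 (8): add — endpoints in different components.
5–9 (12): skip — 5 and 9 already connected.
1–9 (13): skip — 1 and 9 already connected.
6–7 (14): add — endpoints in different components.
3–8 (15): add — endpoints in different components.
MST edge set: {3–4, 2–3, 2–5, 6–9, 1–2, 3–9, 6–7, 3–8}.
Of the listed edges, {2–5, 1–2, 6–9} are in the MST → 3.

3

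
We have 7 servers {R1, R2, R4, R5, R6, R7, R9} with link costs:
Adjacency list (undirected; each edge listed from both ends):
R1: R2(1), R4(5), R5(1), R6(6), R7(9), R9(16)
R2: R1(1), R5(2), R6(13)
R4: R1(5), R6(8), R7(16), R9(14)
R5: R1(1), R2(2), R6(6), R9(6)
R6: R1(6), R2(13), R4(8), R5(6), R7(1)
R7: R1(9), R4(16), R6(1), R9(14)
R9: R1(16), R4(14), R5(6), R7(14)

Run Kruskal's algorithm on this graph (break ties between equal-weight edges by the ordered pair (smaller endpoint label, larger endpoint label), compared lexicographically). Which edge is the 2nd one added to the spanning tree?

Sort edges by weight, then run Kruskal:
R1–R2 (1): add — endpoints in different components.
R1–R5 (1): add — endpoints in different components.
R6–R7 (1): add — endpoints in different components.
R2–R5 (2): skip — R5 and R2 already connected.
R1–R4 (5): add — endpoints in different components.
R1–R6 (6): add — endpoints in different components.
R5–R6 (6): skip — R5 and R6 already connected.
R5–R9 (6): add — endpoints in different components.
The 2nd edge added is R1–R5.

R1-R5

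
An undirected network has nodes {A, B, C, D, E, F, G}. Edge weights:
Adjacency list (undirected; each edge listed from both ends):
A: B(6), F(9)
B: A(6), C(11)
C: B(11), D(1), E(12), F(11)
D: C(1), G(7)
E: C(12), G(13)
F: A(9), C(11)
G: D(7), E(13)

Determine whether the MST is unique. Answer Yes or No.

No

Sort edges by weight, then run Kruskal:
C D (1): add. Components now {A} {B} {C,D} {E} {F} {G}
A B (6): add. Components now {A,B} {C,D} {E} {F} {G}
D G (7): add. Components now {A,B} {C,D,G} {E} {F}
A F (9): add. Components now {A,B,F} {C,D,G} {E}
B C (11): add. Components now {A,B,C,D,F,G} {E}
C F (11): skip — C and F already connected.
C E (12): add. Components now {A,B,C,D,E,F,G}
Non-tree edge C F has weight 11, equal to the heaviest edge on its tree cycle — swapping gives another MST of the same weight. Not unique.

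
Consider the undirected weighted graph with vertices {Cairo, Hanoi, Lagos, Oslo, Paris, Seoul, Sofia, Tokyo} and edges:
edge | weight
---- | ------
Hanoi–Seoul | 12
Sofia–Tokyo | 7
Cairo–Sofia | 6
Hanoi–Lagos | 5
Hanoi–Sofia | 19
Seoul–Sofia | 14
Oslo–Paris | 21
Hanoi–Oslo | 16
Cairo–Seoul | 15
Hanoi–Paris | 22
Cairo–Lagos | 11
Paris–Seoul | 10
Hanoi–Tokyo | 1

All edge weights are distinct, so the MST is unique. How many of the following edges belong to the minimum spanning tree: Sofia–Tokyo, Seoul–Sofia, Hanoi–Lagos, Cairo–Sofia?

Sort edges by weight, then run Kruskal:
Hanoi–Tokyo (1): add — endpoints in different components.
Hanoi–Lagos (5): add — endpoints in different components.
Cairo–Sofia (6): add — endpoints in different components.
Sofia–Tokyo (7): add — endpoints in different components.
Paris–Seoul (10): add — endpoints in different components.
Cairo–Lagos (11): skip — Cairo and Lagos already connected.
Hanoi–Seoul (12): add — endpoints in different components.
Seoul–Sofia (14): skip — Seoul and Sofia already connected.
Cairo–Seoul (15): skip — Cairo and Seoul already connected.
Hanoi–Oslo (16): add — endpoints in different components.
MST edge set: {Hanoi–Tokyo, Hanoi–Lagos, Cairo–Sofia, Sofia–Tokyo, Paris–Seoul, Hanoi–Seoul, Hanoi–Oslo}.
Of the listed edges, {Sofia–Tokyo, Hanoi–Lagos, Cairo–Sofia} are in the MST → 3.

3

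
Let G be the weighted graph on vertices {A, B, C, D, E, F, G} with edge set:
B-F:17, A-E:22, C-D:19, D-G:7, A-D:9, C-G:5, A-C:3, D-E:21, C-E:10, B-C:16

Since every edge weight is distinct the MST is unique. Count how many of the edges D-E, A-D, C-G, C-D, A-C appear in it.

Sort edges by weight, then run Kruskal:
A-C (3): add. Components now {A,C} {B} {D} {E} {F} {G}
C-G (5): add. Components now {A,C,G} {B} {D} {E} {F}
D-G (7): add. Components now {A,C,D,G} {B} {E} {F}
A-D (9): skip — A and D already connected.
C-E (10): add. Components now {A,C,D,E,G} {B} {F}
B-C (16): add. Components now {A,B,C,D,E,G} {F}
B-F (17): add. Components now {A,B,C,D,E,F,G}
MST edge set: {A-C, C-G, D-G, C-E, B-C, B-F}.
Of the listed edges, {C-G, A-C} are in the MST → 2.

2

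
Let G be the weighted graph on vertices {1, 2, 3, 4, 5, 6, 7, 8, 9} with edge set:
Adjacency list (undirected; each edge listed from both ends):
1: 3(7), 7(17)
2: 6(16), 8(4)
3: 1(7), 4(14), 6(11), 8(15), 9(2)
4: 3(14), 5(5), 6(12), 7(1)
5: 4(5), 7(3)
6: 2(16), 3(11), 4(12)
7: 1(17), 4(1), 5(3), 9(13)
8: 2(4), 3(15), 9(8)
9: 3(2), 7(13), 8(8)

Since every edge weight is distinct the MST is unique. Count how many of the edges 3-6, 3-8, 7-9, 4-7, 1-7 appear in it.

Kruskal's algorithm — process edges by increasing weight (ties by edge label):
4-7 (1): add — endpoints in different components.
3-9 (2): add — endpoints in different components.
5-7 (3): add — endpoints in different components.
2-8 (4): add — endpoints in different components.
4-5 (5): skip — 4 and 5 already connected.
1-3 (7): add — endpoints in different components.
8-9 (8): add — endpoints in different components.
3-6 (11): add — endpoints in different components.
4-6 (12): add — endpoints in different components.
MST edge set: {4-7, 3-9, 5-7, 2-8, 1-3, 8-9, 3-6, 4-6}.
Of the listed edges, {3-6, 4-7} are in the MST → 2.

2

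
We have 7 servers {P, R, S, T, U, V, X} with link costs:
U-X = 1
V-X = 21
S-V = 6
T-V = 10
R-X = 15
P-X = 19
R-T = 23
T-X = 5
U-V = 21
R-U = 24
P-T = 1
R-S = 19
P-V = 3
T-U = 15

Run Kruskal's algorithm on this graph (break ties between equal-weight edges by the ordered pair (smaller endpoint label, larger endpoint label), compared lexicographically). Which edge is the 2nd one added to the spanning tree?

U-X

Sort edges by weight, then run Kruskal:
P-T (1): add — endpoints in different components.
U-X (1): add — endpoints in different components.
P-V (3): add — endpoints in different components.
T-X (5): add — endpoints in different components.
S-V (6): add — endpoints in different components.
T-V (10): skip — T and V already connected.
R-X (15): add — endpoints in different components.
The 2nd edge added is U-X.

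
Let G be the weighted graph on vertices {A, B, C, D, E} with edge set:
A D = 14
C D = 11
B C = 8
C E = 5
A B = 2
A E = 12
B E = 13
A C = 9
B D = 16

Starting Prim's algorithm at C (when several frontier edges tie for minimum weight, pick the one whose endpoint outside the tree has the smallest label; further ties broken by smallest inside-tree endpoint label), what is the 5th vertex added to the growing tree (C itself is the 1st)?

D

Prim's algorithm from C:
Step 1: frontier [C E 5, B C 8, A C 9, C D 11] → take C E (5); add E.
Step 2: frontier [B C 8, A C 9, C D 11, A E 12, B E 13] → take B C (8); add B.
Step 3: frontier [A B 2, B D 16, A C 9, C D 11, A E 12] → take A B (2); add A.
Step 4: frontier [A D 14, B D 16, C D 11] → take C D (11); add D.
Vertex order: C, E, B, A, D. The 5th vertex is D.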